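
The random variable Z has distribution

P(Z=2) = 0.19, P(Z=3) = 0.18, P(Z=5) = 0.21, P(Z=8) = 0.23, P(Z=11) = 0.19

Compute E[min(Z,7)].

4.91

E[min(Z,7)] = Σ min(z,7)·P(Z=z)
 = 2·0.19 + 3·0.18 + 5·0.21 + 7·0.23 + 7·0.19
 = 0.38 + 0.54 + 1.05 + 1.61 + 1.33
 = 4.91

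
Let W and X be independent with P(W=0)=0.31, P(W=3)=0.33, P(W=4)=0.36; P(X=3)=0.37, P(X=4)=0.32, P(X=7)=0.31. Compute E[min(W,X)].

E[min(W,X)] = Σ_w Σ_x min(w,x) · P(W=w)P(X=x)
 = 0·0.1147 + 0·0.0992 + 0·0.0961 + 3·0.1221 + 3·0.1056 + 3·0.1023 + 3·0.1332 + 4·0.1152 + 4·0.1116
 = 0 + 0 + 0 + 0.3663 + 0.3168 + 0.3069 + 0.3996 + 0.4608 + 0.4464
 = 2.2968

2.2968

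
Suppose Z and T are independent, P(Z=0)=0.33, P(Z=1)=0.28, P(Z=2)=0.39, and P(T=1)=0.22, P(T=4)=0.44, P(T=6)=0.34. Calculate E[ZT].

4.2612

E[ZT] = Σ_z Σ_t zt · P(Z=z)P(T=t)
 = 0·0.0726 + 0·0.1452 + 0·0.1122 + 1·0.0616 + 4·0.1232 + 6·0.0952 + 2·0.0858 + 8·0.1716 + 12·0.1326
 = 0 + 0 + 0 + 0.0616 + 0.4928 + 0.5712 + 0.1716 + 1.3728 + 1.5912
 = 4.2612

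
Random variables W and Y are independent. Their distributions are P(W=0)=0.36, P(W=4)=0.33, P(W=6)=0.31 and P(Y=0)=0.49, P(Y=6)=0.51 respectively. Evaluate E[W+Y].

6.24

E[W+Y] = Σ_w Σ_y (w+y) · P(W=w)P(Y=y)
 = 0·0.1764 + 6·0.1836 + 4·0.1617 + 10·0.1683 + 6·0.1519 + 12·0.1581
 = 0 + 1.1016 + 0.6468 + 1.683 + 0.9114 + 1.8972
 = 6.24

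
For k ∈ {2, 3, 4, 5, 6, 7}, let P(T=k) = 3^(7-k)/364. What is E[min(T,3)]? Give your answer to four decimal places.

2.3324

E[min(T,3)] = Σ min(t,3)·P(T=t)
 = 2·243/364 + 3·81/364 + 3·27/364 + 3·9/364 + 3·3/364 + 3·1/364
 = 243/182 + 243/364 + 81/364 + 27/364 + 9/364 + 3/364
 = 849/364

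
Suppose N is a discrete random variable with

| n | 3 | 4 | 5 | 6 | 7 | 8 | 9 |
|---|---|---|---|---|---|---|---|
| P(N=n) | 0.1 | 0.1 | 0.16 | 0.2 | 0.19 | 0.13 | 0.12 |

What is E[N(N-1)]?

E[N(N-1)] = Σ n(n-1)·P(N=n)
 = 6·0.1 + 12·0.1 + 20·0.16 + 30·0.2 + 42·0.19 + 56·0.13 + 72·0.12
 = 0.6 + 1.2 + 3.2 + 6 + 7.98 + 7.28 + 8.64
 = 34.9

34.9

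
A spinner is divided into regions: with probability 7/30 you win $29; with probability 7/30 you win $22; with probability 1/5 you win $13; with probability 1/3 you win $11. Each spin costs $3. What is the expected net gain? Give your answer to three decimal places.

E[payout] = 29·7/30 + 22·7/30 + 13·1/5 + 11·1/3
 = 203/30 + 77/15 + 13/5 + 11/3
 = 109/6
Net = 109/6 - 3 = 91/6

15.167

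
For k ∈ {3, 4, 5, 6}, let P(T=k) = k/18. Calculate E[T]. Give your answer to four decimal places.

E[T] = Σ t·P(T=t)
 = 3·1/6 + 4·2/9 + 5·5/18 + 6·1/3
 = 1/2 + 8/9 + 25/18 + 2
 = 43/9

4.7778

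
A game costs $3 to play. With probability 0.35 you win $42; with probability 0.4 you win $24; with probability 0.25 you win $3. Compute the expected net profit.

E[payout] = 42·0.35 + 24·0.4 + 3·0.25
 = 14.7 + 9.6 + 0.75
 = 25.05
Net = 25.05 - 3 = 22.05

22.05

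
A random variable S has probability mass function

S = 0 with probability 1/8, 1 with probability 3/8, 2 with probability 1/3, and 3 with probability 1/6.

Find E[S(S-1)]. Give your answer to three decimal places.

E[S(S-1)] = Σ s(s-1)·P(S=s)
 = 0·1/8 + 0·3/8 + 2·1/3 + 6·1/6
 = 0 + 0 + 2/3 + 1
 = 5/3

1.667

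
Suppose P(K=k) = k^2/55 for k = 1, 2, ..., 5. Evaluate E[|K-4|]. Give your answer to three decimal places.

0.818

E[|K-4|] = Σ |k-4|·P(K=k)
 = 3·1/55 + 2·4/55 + 1·9/55 + 0·16/55 + 1·5/11
 = 3/55 + 8/55 + 9/55 + 0 + 5/11
 = 9/11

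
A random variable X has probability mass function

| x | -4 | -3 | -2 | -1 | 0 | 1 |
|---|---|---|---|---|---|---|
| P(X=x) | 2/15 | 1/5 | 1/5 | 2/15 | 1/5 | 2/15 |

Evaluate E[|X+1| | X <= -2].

1.875

P(X <= -2) = 2/15 + 1/5 + 1/5 = 8/15.
E[|X+1| | X <= -2] = [3·2/15 + 2·1/5 + 1·1/5] / (8/15)
 = 1 / (8/15)
 = 15/8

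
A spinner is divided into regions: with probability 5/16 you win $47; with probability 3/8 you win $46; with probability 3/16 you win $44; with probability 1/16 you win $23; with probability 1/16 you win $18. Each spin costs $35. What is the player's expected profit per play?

E[payout] = 47·5/16 + 46·3/8 + 44·3/16 + 23·1/16 + 18·1/16
 = 235/16 + 69/4 + 33/4 + 23/16 + 9/8
 = 171/4
Net = 171/4 - 35 = 31/4

7.75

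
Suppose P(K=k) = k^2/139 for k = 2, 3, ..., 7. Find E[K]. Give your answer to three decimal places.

5.633

E[K] = Σ k·P(K=k)
 = 2·4/139 + 3·9/139 + 4·16/139 + 5·25/139 + 6·36/139 + 7·49/139
 = 8/139 + 27/139 + 64/139 + 125/139 + 216/139 + 343/139
 = 783/139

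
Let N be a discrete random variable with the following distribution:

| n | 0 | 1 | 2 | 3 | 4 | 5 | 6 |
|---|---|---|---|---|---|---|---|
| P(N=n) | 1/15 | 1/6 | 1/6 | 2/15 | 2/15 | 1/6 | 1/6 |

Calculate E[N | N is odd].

P(N is odd) = 1/6 + 2/15 + 1/6 = 7/15.
E[N | N is odd] = [1·1/6 + 3·2/15 + 5·1/6] / (7/15)
 = 7/5 / (7/15)
 = 3

3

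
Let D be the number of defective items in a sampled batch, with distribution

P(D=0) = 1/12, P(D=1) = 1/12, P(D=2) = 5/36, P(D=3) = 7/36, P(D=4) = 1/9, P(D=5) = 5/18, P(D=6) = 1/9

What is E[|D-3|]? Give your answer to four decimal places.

1.5556

E[|D-3|] = Σ |d-3|·P(D=d)
 = 3·1/12 + 2·1/12 + 1·5/36 + 0·7/36 + 1·1/9 + 2·5/18 + 3·1/9
 = 1/4 + 1/6 + 5/36 + 0 + 1/9 + 5/9 + 1/3
 = 14/9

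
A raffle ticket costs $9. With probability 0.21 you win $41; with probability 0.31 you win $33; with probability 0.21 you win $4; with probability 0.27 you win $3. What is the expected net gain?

E[payout] = 41·0.21 + 33·0.31 + 4·0.21 + 3·0.27
 = 8.61 + 10.23 + 0.84 + 0.81
 = 20.49
Net = 20.49 - 9 = 11.49

11.49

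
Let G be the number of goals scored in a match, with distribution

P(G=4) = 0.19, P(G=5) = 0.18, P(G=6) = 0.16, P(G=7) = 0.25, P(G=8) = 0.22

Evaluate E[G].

E[G] = Σ g·P(G=g)
 = 4·0.19 + 5·0.18 + 6·0.16 + 7·0.25 + 8·0.22
 = 0.76 + 0.9 + 0.96 + 1.75 + 1.76
 = 6.13

6.13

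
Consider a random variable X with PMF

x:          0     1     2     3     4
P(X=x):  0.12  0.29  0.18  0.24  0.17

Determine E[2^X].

E[2^X] = Σ 2^x·P(X=x)
 = 1·0.12 + 2·0.29 + 4·0.18 + 8·0.24 + 16·0.17
 = 0.12 + 0.58 + 0.72 + 1.92 + 2.72
 = 6.06

6.06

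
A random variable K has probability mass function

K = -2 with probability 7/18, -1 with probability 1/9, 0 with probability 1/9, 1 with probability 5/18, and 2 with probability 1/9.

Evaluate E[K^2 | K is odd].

P(K is odd) = 1/9 + 5/18 = 7/18.
E[K^2 | K is odd] = [1·1/9 + 1·5/18] / (7/18)
 = 7/18 / (7/18)
 = 1

1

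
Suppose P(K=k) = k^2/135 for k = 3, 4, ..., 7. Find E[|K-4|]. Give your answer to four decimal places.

1.8741

E[|K-4|] = Σ |k-4|·P(K=k)
 = 1·1/15 + 0·16/135 + 1·5/27 + 2·4/15 + 3·49/135
 = 1/15 + 0 + 5/27 + 8/15 + 49/45
 = 253/135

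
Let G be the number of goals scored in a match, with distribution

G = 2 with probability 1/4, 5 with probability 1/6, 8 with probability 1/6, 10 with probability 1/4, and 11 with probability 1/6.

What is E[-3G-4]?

-25

E[-3G-4] = Σ (-3g-4)·P(G=g)
 = (-10)·1/4 + (-19)·1/6 + (-28)·1/6 + (-34)·1/4 + (-37)·1/6
 = (-5/2) + (-19/6) + (-14/3) + (-17/2) + (-37/6)
 = -25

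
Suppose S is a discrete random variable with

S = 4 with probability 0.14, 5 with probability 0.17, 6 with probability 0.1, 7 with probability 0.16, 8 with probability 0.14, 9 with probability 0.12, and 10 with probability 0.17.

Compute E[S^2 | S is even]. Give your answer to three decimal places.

57.818

P(S is even) = 0.14 + 0.1 + 0.14 + 0.17 = 0.55.
E[S^2 | S is even] = [16·0.14 + 36·0.1 + 64·0.14 + 100·0.17] / 0.55
 = 31.8 / 0.55
 = 636/11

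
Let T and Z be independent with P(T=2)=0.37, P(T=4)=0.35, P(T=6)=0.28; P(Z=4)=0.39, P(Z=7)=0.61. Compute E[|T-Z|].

E[|T-Z|] = Σ_t Σ_z |t-z| · P(T=t)P(Z=z)
 = 2·0.1443 + 5·0.2257 + 0·0.1365 + 3·0.2135 + 2·0.1092 + 1·0.1708
 = 0.2886 + 1.1285 + 0 + 0.6405 + 0.2184 + 0.1708
 = 2.4468

2.4468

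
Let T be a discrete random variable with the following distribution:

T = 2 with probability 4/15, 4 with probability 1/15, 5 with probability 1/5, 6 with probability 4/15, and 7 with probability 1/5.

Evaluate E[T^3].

E[T^3] = Σ t^3·P(T=t)
 = 8·4/15 + 64·1/15 + 125·1/5 + 216·4/15 + 343·1/5
 = 32/15 + 64/15 + 25 + 288/5 + 343/5
 = 788/5

157.6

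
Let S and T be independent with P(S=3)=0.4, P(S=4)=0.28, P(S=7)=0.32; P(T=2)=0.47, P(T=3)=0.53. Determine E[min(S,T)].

E[min(S,T)] = Σ_s Σ_t min(s,t) · P(S=s)P(T=t)
 = 2·0.188 + 3·0.212 + 2·0.1316 + 3·0.1484 + 2·0.1504 + 3·0.1696
 = 0.376 + 0.636 + 0.2632 + 0.4452 + 0.3008 + 0.5088
 = 2.53

2.53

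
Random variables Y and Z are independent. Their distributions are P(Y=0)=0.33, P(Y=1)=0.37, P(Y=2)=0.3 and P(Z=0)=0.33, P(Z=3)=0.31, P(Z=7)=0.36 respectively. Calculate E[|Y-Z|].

3.1202

E[|Y-Z|] = Σ_y Σ_z |y-z| · P(Y=y)P(Z=z)
 = 0·0.1089 + 3·0.1023 + 7·0.1188 + 1·0.1221 + 2·0.1147 + 6·0.1332 + 2·0.099 + 1·0.093 + 5·0.108
 = 0 + 0.3069 + 0.8316 + 0.1221 + 0.2294 + 0.7992 + 0.198 + 0.093 + 0.54
 = 3.1202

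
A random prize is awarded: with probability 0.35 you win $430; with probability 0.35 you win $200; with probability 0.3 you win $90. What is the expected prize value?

247.5

E[payout] = 430·0.35 + 200·0.35 + 90·0.3
 = 150.5 + 70 + 27
 = 247.5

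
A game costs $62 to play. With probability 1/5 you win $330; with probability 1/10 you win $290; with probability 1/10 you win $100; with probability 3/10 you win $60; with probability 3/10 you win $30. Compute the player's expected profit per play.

70

E[payout] = 330·1/5 + 290·1/10 + 100·1/10 + 60·3/10 + 30·3/10
 = 66 + 29 + 10 + 18 + 9
 = 132
Net = 132 - 62 = 70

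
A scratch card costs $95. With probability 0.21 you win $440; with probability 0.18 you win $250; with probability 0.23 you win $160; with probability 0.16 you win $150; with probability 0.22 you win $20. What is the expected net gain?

E[payout] = 440·0.21 + 250·0.18 + 160·0.23 + 150·0.16 + 20·0.22
 = 92.4 + 45 + 36.8 + 24 + 4.4
 = 202.6
Net = 202.6 - 95 = 107.6

107.6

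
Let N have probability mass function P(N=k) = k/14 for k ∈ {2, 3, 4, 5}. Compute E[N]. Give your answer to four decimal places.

3.8571

E[N] = Σ n·P(N=n)
 = 2·1/7 + 3·3/14 + 4·2/7 + 5·5/14
 = 2/7 + 9/14 + 8/7 + 25/14
 = 27/7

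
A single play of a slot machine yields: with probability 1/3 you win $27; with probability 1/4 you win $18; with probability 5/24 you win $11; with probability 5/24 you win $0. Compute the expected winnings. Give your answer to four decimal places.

15.7917

E[payout] = 27·1/3 + 18·1/4 + 11·5/24 + 0·5/24
 = 9 + 9/2 + 55/24 + 0
 = 379/24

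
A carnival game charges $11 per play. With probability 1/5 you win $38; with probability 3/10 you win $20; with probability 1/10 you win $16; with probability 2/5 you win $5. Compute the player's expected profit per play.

6.2

E[payout] = 38·1/5 + 20·3/10 + 16·1/10 + 5·2/5
 = 38/5 + 6 + 8/5 + 2
 = 86/5
Net = 86/5 - 11 = 31/5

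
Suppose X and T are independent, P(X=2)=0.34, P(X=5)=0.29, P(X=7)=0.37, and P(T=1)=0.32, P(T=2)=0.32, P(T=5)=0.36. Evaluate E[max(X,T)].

E[max(X,T)] = Σ_x Σ_t max(x,t) · P(X=x)P(T=t)
 = 2·0.1088 + 2·0.1088 + 5·0.1224 + 5·0.0928 + 5·0.0928 + 5·0.1044 + 7·0.1184 + 7·0.1184 + 7·0.1332
 = 0.2176 + 0.2176 + 0.612 + 0.464 + 0.464 + 0.522 + 0.8288 + 0.8288 + 0.9324
 = 5.0872

5.0872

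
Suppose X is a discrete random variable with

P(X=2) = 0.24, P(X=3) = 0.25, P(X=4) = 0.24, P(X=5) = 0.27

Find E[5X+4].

E[5X+4] = Σ (5x+4)·P(X=x)
 = 14·0.24 + 19·0.25 + 24·0.24 + 29·0.27
 = 3.36 + 4.75 + 5.76 + 7.83
 = 21.7

21.7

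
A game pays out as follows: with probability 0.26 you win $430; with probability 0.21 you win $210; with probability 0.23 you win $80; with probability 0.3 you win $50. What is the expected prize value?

189.3

E[payout] = 430·0.26 + 210·0.21 + 80·0.23 + 50·0.3
 = 111.8 + 44.1 + 18.4 + 15
 = 189.3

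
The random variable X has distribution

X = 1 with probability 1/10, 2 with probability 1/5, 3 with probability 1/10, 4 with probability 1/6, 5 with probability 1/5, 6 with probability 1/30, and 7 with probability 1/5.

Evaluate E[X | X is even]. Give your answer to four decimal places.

3.1667

P(X is even) = 1/5 + 1/6 + 1/30 = 2/5.
E[X | X is even] = [2·1/5 + 4·1/6 + 6·1/30] / (2/5)
 = 19/15 / (2/5)
 = 19/6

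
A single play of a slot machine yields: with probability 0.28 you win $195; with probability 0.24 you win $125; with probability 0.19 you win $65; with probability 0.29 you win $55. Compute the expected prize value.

E[payout] = 195·0.28 + 125·0.24 + 65·0.19 + 55·0.29
 = 54.6 + 30 + 12.35 + 15.95
 = 112.9

112.9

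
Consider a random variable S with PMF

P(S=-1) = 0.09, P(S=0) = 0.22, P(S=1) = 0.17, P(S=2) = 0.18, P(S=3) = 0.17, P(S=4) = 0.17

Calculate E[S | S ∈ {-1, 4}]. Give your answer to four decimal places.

P(S ∈ {-1, 4}) = 0.09 + 0.17 = 0.26.
E[S | S ∈ {-1, 4}] = [(-1)·0.09 + 4·0.17] / 0.26
 = 0.59 / 0.26
 = 59/26

2.2692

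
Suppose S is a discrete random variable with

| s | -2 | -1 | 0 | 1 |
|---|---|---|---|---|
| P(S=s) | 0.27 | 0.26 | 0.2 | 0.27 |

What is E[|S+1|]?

1.01

E[|S+1|] = Σ |s+1|·P(S=s)
 = 1·0.27 + 0·0.26 + 1·0.2 + 2·0.27
 = 0.27 + 0 + 0.2 + 0.54
 = 1.01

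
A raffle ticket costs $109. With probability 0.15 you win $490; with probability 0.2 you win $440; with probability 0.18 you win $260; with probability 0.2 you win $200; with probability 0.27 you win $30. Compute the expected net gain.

147.4

E[payout] = 490·0.15 + 440·0.2 + 260·0.18 + 200·0.2 + 30·0.27
 = 73.5 + 88 + 46.8 + 40 + 8.1
 = 256.4
Net = 256.4 - 109 = 147.4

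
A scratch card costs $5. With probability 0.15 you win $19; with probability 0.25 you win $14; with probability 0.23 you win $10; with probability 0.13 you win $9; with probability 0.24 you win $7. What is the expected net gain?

6.5

E[payout] = 19·0.15 + 14·0.25 + 10·0.23 + 9·0.13 + 7·0.24
 = 2.85 + 3.5 + 2.3 + 1.17 + 1.68
 = 11.5
Net = 11.5 - 5 = 6.5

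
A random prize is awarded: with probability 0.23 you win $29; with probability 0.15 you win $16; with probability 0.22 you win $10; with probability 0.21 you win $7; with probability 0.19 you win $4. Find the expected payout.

13.5

E[payout] = 29·0.23 + 16·0.15 + 10·0.22 + 7·0.21 + 4·0.19
 = 6.67 + 2.4 + 2.2 + 1.47 + 0.76
 = 13.5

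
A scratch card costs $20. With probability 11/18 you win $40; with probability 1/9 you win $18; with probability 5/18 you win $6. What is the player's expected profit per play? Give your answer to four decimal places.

E[payout] = 40·11/18 + 18·1/9 + 6·5/18
 = 220/9 + 2 + 5/3
 = 253/9
Net = 253/9 - 20 = 73/9

8.1111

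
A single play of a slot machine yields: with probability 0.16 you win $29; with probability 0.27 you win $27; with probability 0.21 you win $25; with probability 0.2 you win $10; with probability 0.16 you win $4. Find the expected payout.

19.82

E[payout] = 29·0.16 + 27·0.27 + 25·0.21 + 10·0.2 + 4·0.16
 = 4.64 + 7.29 + 5.25 + 2 + 0.64
 = 19.82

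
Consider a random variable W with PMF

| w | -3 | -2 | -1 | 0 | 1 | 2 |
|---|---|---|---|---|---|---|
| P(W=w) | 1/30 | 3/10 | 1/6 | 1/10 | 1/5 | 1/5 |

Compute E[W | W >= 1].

1.5

P(W >= 1) = 1/5 + 1/5 = 2/5.
E[W | W >= 1] = [1·1/5 + 2·1/5] / (2/5)
 = 3/5 / (2/5)
 = 3/2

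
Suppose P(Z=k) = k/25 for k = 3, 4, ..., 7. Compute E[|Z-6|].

E[|Z-6|] = Σ |z-6|·P(Z=z)
 = 3·3/25 + 2·4/25 + 1·1/5 + 0·6/25 + 1·7/25
 = 9/25 + 8/25 + 1/5 + 0 + 7/25
 = 29/25

1.16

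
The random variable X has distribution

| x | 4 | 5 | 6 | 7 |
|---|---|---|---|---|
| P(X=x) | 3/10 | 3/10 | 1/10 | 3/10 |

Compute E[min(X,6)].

5.1

E[min(X,6)] = Σ min(x,6)·P(X=x)
 = 4·3/10 + 5·3/10 + 6·1/10 + 6·3/10
 = 6/5 + 3/2 + 3/5 + 9/5
 = 51/10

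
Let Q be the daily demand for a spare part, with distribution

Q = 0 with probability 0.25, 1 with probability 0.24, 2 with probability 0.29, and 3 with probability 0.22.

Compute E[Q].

1.48

E[Q] = Σ q·P(Q=q)
 = 0·0.25 + 1·0.24 + 2·0.29 + 3·0.22
 = 0 + 0.24 + 0.58 + 0.66
 = 1.48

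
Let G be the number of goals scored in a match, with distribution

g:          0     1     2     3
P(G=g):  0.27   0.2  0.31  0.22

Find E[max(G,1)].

E[max(G,1)] = Σ max(g,1)·P(G=g)
 = 1·0.27 + 1·0.2 + 2·0.31 + 3·0.22
 = 0.27 + 0.2 + 0.62 + 0.66
 = 1.75

1.75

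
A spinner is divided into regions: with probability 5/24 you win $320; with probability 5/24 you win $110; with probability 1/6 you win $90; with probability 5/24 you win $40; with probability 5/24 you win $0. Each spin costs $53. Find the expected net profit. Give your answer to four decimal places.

E[payout] = 320·5/24 + 110·5/24 + 90·1/6 + 40·5/24 + 0·5/24
 = 200/3 + 275/12 + 15 + 25/3 + 0
 = 1355/12
Net = 1355/12 - 53 = 719/12

59.9167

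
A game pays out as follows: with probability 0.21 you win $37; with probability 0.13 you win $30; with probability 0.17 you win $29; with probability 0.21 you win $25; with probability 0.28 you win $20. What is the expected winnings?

E[payout] = 37·0.21 + 30·0.13 + 29·0.17 + 25·0.21 + 20·0.28
 = 7.77 + 3.9 + 4.93 + 5.25 + 5.6
 = 27.45

27.45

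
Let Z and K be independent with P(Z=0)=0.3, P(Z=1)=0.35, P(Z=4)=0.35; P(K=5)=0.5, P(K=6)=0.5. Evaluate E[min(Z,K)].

E[min(Z,K)] = Σ_z Σ_k min(z,k) · P(Z=z)P(K=k)
 = 0·0.15 + 0·0.15 + 1·0.175 + 1·0.175 + 4·0.175 + 4·0.175
 = 0 + 0 + 0.175 + 0.175 + 0.7 + 0.7
 = 1.75

1.75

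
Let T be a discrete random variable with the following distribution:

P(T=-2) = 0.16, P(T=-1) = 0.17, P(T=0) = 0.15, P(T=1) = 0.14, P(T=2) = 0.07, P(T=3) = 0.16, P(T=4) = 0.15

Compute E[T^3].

E[T^3] = Σ t^3·P(T=t)
 = (-8)·0.16 + (-1)·0.17 + 0·0.15 + 1·0.14 + 8·0.07 + 27·0.16 + 64·0.15
 = (-1.28) + (-0.17) + 0 + 0.14 + 0.56 + 4.32 + 9.6
 = 13.17

13.17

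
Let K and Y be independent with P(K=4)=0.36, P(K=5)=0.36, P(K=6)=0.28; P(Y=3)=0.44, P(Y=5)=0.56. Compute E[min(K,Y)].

E[min(K,Y)] = Σ_k Σ_y min(k,y) · P(K=k)P(Y=y)
 = 3·0.1584 + 4·0.2016 + 3·0.1584 + 5·0.2016 + 3·0.1232 + 5·0.1568
 = 0.4752 + 0.8064 + 0.4752 + 1.008 + 0.3696 + 0.784
 = 3.9184

3.9184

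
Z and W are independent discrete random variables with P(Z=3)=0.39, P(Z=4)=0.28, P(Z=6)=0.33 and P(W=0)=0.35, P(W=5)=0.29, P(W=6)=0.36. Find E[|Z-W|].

2.5204

E[|Z-W|] = Σ_z Σ_w |z-w| · P(Z=z)P(W=w)
 = 3·0.1365 + 2·0.1131 + 3·0.1404 + 4·0.098 + 1·0.0812 + 2·0.1008 + 6·0.1155 + 1·0.0957 + 0·0.1188
 = 0.4095 + 0.2262 + 0.4212 + 0.392 + 0.0812 + 0.2016 + 0.693 + 0.0957 + 0
 = 2.5204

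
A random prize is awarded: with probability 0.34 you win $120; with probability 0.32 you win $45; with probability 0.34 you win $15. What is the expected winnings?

E[payout] = 120·0.34 + 45·0.32 + 15·0.34
 = 40.8 + 14.4 + 5.1
 = 60.3

60.3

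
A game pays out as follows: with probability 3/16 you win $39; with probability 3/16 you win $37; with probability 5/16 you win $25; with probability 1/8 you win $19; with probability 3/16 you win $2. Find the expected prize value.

24.8125

E[payout] = 39·3/16 + 37·3/16 + 25·5/16 + 19·1/8 + 2·3/16
 = 117/16 + 111/16 + 125/16 + 19/8 + 3/8
 = 397/16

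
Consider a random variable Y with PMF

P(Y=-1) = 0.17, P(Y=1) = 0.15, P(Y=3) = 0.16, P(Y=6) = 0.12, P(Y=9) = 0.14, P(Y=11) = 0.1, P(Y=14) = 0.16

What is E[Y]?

5.78

E[Y] = Σ y·P(Y=y)
 = (-1)·0.17 + 1·0.15 + 3·0.16 + 6·0.12 + 9·0.14 + 11·0.1 + 14·0.16
 = (-0.17) + 0.15 + 0.48 + 0.72 + 1.26 + 1.1 + 2.24
 = 5.78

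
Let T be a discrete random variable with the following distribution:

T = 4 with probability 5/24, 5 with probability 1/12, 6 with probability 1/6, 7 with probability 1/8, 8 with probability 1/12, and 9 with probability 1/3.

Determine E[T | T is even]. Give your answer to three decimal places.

5.455

P(T is even) = 5/24 + 1/6 + 1/12 = 11/24.
E[T | T is even] = [4·5/24 + 6·1/6 + 8·1/12] / (11/24)
 = 5/2 / (11/24)
 = 60/11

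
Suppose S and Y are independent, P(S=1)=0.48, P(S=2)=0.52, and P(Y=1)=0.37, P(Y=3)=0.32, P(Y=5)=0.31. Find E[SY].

E[SY] = Σ_s Σ_y sy · P(S=s)P(Y=y)
 = 1·0.1776 + 3·0.1536 + 5·0.1488 + 2·0.1924 + 6·0.1664 + 10·0.1612
 = 0.1776 + 0.4608 + 0.744 + 0.3848 + 0.9984 + 1.612
 = 4.3776

4.3776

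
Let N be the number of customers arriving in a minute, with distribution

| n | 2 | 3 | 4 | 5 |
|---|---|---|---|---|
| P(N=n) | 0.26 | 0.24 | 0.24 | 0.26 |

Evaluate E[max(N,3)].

E[max(N,3)] = Σ max(n,3)·P(N=n)
 = 3·0.26 + 3·0.24 + 4·0.24 + 5·0.26
 = 0.78 + 0.72 + 0.96 + 1.3
 = 3.76

3.76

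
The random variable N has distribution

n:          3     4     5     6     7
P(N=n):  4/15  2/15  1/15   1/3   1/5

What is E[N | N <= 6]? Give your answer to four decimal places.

4.5833

P(N <= 6) = 4/15 + 2/15 + 1/15 + 1/3 = 4/5.
E[N | N <= 6] = [3·4/15 + 4·2/15 + 5·1/15 + 6·1/3] / (4/5)
 = 11/3 / (4/5)
 = 55/12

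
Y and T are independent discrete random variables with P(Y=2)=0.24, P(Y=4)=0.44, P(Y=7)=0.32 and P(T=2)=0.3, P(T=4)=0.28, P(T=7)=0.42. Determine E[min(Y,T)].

3.4672

E[min(Y,T)] = Σ_y Σ_t min(y,t) · P(Y=y)P(T=t)
 = 2·0.072 + 2·0.0672 + 2·0.1008 + 2·0.132 + 4·0.1232 + 4·0.1848 + 2·0.096 + 4·0.0896 + 7·0.1344
 = 0.144 + 0.1344 + 0.2016 + 0.264 + 0.4928 + 0.7392 + 0.192 + 0.3584 + 0.9408
 = 3.4672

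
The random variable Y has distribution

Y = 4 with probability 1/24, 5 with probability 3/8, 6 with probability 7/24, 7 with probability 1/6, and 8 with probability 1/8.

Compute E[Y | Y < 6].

P(Y < 6) = 1/24 + 3/8 = 5/12.
E[Y | Y < 6] = [4·1/24 + 5·3/8] / (5/12)
 = 49/24 / (5/12)
 = 49/10

4.9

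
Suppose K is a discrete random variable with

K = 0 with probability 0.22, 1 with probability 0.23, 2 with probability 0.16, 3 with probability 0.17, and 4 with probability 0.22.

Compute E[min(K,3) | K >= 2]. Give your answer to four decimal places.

P(K >= 2) = 0.16 + 0.17 + 0.22 = 0.55.
E[min(K,3) | K >= 2] = [2·0.16 + 3·0.17 + 3·0.22] / 0.55
 = 1.49 / 0.55
 = 149/55

2.7091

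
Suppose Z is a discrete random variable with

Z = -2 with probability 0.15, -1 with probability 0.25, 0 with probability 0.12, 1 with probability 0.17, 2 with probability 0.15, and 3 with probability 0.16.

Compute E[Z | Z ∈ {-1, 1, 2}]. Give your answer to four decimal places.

0.3860

P(Z ∈ {-1, 1, 2}) = 0.25 + 0.17 + 0.15 = 0.57.
E[Z | Z ∈ {-1, 1, 2}] = [(-1)·0.25 + 1·0.17 + 2·0.15] / 0.57
 = 0.22 / 0.57
 = 22/57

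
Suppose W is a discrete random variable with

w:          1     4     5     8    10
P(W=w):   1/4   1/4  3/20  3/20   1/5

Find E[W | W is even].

7

P(W is even) = 1/4 + 3/20 + 1/5 = 3/5.
E[W | W is even] = [4·1/4 + 8·3/20 + 10·1/5] / (3/5)
 = 21/5 / (3/5)
 = 7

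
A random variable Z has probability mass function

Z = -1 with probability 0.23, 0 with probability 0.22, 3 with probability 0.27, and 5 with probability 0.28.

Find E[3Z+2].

E[3Z+2] = Σ (3z+2)·P(Z=z)
 = (-1)·0.23 + 2·0.22 + 11·0.27 + 17·0.28
 = (-0.23) + 0.44 + 2.97 + 4.76
 = 7.94

7.94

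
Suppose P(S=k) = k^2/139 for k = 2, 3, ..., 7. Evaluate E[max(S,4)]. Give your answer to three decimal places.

E[max(S,4)] = Σ max(s,4)·P(S=s)
 = 4·4/139 + 4·9/139 + 4·16/139 + 5·25/139 + 6·36/139 + 7·49/139
 = 16/139 + 36/139 + 64/139 + 125/139 + 216/139 + 343/139
 = 800/139

5.755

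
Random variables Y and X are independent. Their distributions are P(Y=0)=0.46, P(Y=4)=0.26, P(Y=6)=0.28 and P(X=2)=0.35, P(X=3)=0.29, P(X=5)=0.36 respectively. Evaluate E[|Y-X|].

2.6376

E[|Y-X|] = Σ_y Σ_x |y-x| · P(Y=y)P(X=x)
 = 2·0.161 + 3·0.1334 + 5·0.1656 + 2·0.091 + 1·0.0754 + 1·0.0936 + 4·0.098 + 3·0.0812 + 1·0.1008
 = 0.322 + 0.4002 + 0.828 + 0.182 + 0.0754 + 0.0936 + 0.392 + 0.2436 + 0.1008
 = 2.6376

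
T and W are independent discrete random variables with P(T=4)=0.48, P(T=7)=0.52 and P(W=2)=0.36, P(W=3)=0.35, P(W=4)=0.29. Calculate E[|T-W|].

E[|T-W|] = Σ_t Σ_w |t-w| · P(T=t)P(W=w)
 = 2·0.1728 + 1·0.168 + 0·0.1392 + 5·0.1872 + 4·0.182 + 3·0.1508
 = 0.3456 + 0.168 + 0 + 0.936 + 0.728 + 0.4524
 = 2.63

2.63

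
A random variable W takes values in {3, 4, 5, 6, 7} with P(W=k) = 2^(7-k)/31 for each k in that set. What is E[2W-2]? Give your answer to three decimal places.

E[2W-2] = Σ (2w-2)·P(W=w)
 = 4·16/31 + 6·8/31 + 8·4/31 + 10·2/31 + 12·1/31
 = 64/31 + 48/31 + 32/31 + 20/31 + 12/31
 = 176/31

5.677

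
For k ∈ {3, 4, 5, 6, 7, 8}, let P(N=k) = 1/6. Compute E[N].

E[N] = Σ n·P(N=n)
 = 3·1/6 + 4·1/6 + 5·1/6 + 6·1/6 + 7·1/6 + 8·1/6
 = 1/2 + 2/3 + 5/6 + 1 + 7/6 + 4/3
 = 11/2

5.5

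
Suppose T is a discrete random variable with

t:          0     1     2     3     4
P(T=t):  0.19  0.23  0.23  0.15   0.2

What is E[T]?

E[T] = Σ t·P(T=t)
 = 0·0.19 + 1·0.23 + 2·0.23 + 3·0.15 + 4·0.2
 = 0 + 0.23 + 0.46 + 0.45 + 0.8
 = 1.94

1.94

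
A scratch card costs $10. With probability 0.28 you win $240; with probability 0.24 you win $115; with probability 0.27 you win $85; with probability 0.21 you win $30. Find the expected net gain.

114.05

E[payout] = 240·0.28 + 115·0.24 + 85·0.27 + 30·0.21
 = 67.2 + 27.6 + 22.95 + 6.3
 = 124.05
Net = 124.05 - 10 = 114.05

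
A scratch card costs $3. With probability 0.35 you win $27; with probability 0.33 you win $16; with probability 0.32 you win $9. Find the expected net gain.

E[payout] = 27·0.35 + 16·0.33 + 9·0.32
 = 9.45 + 5.28 + 2.88
 = 17.61
Net = 17.61 - 3 = 14.61

14.61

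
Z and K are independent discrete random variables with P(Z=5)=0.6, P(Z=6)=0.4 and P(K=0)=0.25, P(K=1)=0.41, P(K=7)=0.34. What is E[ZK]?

15.066

E[ZK] = Σ_z Σ_k zk · P(Z=z)P(K=k)
 = 0·0.15 + 5·0.246 + 35·0.204 + 0·0.1 + 6·0.164 + 42·0.136
 = 0 + 1.23 + 7.14 + 0 + 0.984 + 5.712
 = 15.066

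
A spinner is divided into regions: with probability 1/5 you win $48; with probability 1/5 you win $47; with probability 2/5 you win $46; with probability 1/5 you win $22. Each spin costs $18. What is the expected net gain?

23.8

E[payout] = 48·1/5 + 47·1/5 + 46·2/5 + 22·1/5
 = 48/5 + 47/5 + 92/5 + 22/5
 = 209/5
Net = 209/5 - 18 = 119/5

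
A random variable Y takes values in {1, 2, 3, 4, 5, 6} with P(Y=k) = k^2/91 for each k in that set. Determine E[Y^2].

25

E[Y^2] = Σ y^2·P(Y=y)
 = 1·1/91 + 4·4/91 + 9·9/91 + 16·16/91 + 25·25/91 + 36·36/91
 = 1/91 + 16/91 + 81/91 + 256/91 + 625/91 + 1296/91
 = 25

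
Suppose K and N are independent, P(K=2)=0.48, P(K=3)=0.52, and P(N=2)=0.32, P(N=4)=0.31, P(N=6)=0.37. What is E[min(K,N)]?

2.3536

E[min(K,N)] = Σ_k Σ_n min(k,n) · P(K=k)P(N=n)
 = 2·0.1536 + 2·0.1488 + 2·0.1776 + 2·0.1664 + 3·0.1612 + 3·0.1924
 = 0.3072 + 0.2976 + 0.3552 + 0.3328 + 0.4836 + 0.5772
 = 2.3536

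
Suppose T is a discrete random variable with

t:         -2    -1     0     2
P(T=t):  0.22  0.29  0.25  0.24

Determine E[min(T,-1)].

-1.22

E[min(T,-1)] = Σ min(t,-1)·P(T=t)
 = (-2)·0.22 + (-1)·0.29 + (-1)·0.25 + (-1)·0.24
 = (-0.44) + (-0.29) + (-0.25) + (-0.24)
 = -1.22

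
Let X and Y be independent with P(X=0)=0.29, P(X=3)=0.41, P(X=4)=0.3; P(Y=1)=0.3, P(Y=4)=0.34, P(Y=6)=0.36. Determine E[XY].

9.2826

E[XY] = Σ_x Σ_y xy · P(X=x)P(Y=y)
 = 0·0.087 + 0·0.0986 + 0·0.1044 + 3·0.123 + 12·0.1394 + 18·0.1476 + 4·0.09 + 16·0.102 + 24·0.108
 = 0 + 0 + 0 + 0.369 + 1.6728 + 2.6568 + 0.36 + 1.632 + 2.592
 = 9.2826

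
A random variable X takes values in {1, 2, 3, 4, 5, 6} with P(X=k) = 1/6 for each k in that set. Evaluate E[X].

3.5

E[X] = Σ x·P(X=x)
 = 1·1/6 + 2·1/6 + 3·1/6 + 4·1/6 + 5·1/6 + 6·1/6
 = 1/6 + 1/3 + 1/2 + 2/3 + 5/6 + 1
 = 7/2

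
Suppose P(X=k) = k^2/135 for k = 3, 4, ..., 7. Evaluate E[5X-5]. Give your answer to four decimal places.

23.7037

E[5X-5] = Σ (5x-5)·P(X=x)
 = 10·1/15 + 15·16/135 + 20·5/27 + 25·4/15 + 30·49/135
 = 2/3 + 16/9 + 100/27 + 20/3 + 98/9
 = 640/27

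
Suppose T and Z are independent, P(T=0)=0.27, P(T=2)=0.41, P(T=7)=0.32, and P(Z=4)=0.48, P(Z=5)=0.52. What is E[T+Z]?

E[T+Z] = Σ_t Σ_z (t+z) · P(T=t)P(Z=z)
 = 4·0.1296 + 5·0.1404 + 6·0.1968 + 7·0.2132 + 11·0.1536 + 12·0.1664
 = 0.5184 + 0.702 + 1.1808 + 1.4924 + 1.6896 + 1.9968
 = 7.58

7.58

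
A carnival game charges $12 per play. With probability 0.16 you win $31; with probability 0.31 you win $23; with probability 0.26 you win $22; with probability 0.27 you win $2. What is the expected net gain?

6.35

E[payout] = 31·0.16 + 23·0.31 + 22·0.26 + 2·0.27
 = 4.96 + 7.13 + 5.72 + 0.54
 = 18.35
Net = 18.35 - 12 = 6.35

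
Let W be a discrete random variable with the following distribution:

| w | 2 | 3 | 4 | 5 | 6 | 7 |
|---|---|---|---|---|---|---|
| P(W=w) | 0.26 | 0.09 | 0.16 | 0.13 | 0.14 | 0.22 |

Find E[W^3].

E[W^3] = Σ w^3·P(W=w)
 = 8·0.26 + 27·0.09 + 64·0.16 + 125·0.13 + 216·0.14 + 343·0.22
 = 2.08 + 2.43 + 10.24 + 16.25 + 30.24 + 75.46
 = 136.7

136.7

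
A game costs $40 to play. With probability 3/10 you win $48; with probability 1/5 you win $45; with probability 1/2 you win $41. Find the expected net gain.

E[payout] = 48·3/10 + 45·1/5 + 41·1/2
 = 72/5 + 9 + 41/2
 = 439/10
Net = 439/10 - 40 = 39/10

3.9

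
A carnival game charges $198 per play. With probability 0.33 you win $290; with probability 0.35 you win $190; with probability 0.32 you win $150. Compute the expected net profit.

E[payout] = 290·0.33 + 190·0.35 + 150·0.32
 = 95.7 + 66.5 + 48
 = 210.2
Net = 210.2 - 198 = 12.2

12.2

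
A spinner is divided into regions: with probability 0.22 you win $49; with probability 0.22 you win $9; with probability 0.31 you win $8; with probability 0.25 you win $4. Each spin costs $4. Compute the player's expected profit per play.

12.24

E[payout] = 49·0.22 + 9·0.22 + 8·0.31 + 4·0.25
 = 10.78 + 1.98 + 2.48 + 1
 = 16.24
Net = 16.24 - 4 = 12.24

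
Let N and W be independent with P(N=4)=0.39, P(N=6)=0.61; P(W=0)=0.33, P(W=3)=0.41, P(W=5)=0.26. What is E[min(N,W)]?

2.4286

E[min(N,W)] = Σ_n Σ_w min(n,w) · P(N=n)P(W=w)
 = 0·0.1287 + 3·0.1599 + 4·0.1014 + 0·0.2013 + 3·0.2501 + 5·0.1586
 = 0 + 0.4797 + 0.4056 + 0 + 0.7503 + 0.793
 = 2.4286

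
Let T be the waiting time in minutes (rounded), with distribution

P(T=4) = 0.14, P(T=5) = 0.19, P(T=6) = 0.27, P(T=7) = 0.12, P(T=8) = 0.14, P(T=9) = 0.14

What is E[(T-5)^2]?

4.39

E[(T-5)^2] = Σ (t-5)^2·P(T=t)
 = 1·0.14 + 0·0.19 + 1·0.27 + 4·0.12 + 9·0.14 + 16·0.14
 = 0.14 + 0 + 0.27 + 0.48 + 1.26 + 2.24
 = 4.39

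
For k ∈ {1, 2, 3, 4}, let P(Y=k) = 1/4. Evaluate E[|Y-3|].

1

E[|Y-3|] = Σ |y-3|·P(Y=y)
 = 2·1/4 + 1·1/4 + 0·1/4 + 1·1/4
 = 1/2 + 1/4 + 0 + 1/4
 = 1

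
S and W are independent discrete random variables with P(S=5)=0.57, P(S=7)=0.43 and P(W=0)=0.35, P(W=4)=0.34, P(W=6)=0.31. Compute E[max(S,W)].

E[max(S,W)] = Σ_s Σ_w max(s,w) · P(S=s)P(W=w)
 = 5·0.1995 + 5·0.1938 + 6·0.1767 + 7·0.1505 + 7·0.1462 + 7·0.1333
 = 0.9975 + 0.969 + 1.0602 + 1.0535 + 1.0234 + 0.9331
 = 6.0367

6.0367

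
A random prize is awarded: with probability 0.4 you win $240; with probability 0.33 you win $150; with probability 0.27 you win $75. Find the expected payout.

E[payout] = 240·0.4 + 150·0.33 + 75·0.27
 = 96 + 49.5 + 20.25
 = 165.75

165.75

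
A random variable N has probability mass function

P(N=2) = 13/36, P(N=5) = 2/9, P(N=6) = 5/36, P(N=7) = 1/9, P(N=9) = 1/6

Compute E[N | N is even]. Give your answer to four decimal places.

3.1111

P(N is even) = 13/36 + 5/36 = 1/2.
E[N | N is even] = [2·13/36 + 6·5/36] / (1/2)
 = 14/9 / (1/2)
 = 28/9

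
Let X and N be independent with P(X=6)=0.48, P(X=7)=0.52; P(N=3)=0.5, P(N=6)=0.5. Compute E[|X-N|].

2.02

E[|X-N|] = Σ_x Σ_n |x-n| · P(X=x)P(N=n)
 = 3·0.24 + 0·0.24 + 4·0.26 + 1·0.26
 = 0.72 + 0 + 1.04 + 0.26
 = 2.02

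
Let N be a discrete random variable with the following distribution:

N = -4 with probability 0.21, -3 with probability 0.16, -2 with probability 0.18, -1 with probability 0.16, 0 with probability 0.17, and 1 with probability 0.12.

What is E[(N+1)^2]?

E[(N+1)^2] = Σ (n+1)^2·P(N=n)
 = 9·0.21 + 4·0.16 + 1·0.18 + 0·0.16 + 1·0.17 + 4·0.12
 = 1.89 + 0.64 + 0.18 + 0 + 0.17 + 0.48
 = 3.36

3.36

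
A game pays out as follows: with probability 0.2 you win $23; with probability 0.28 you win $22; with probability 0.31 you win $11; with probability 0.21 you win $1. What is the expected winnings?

E[payout] = 23·0.2 + 22·0.28 + 11·0.31 + 1·0.21
 = 4.6 + 6.16 + 3.41 + 0.21
 = 14.38

14.38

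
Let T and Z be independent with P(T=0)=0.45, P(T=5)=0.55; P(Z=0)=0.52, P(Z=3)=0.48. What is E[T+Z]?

4.19

E[T+Z] = Σ_t Σ_z (t+z) · P(T=t)P(Z=z)
 = 0·0.234 + 3·0.216 + 5·0.286 + 8·0.264
 = 0 + 0.648 + 1.43 + 2.112
 = 4.19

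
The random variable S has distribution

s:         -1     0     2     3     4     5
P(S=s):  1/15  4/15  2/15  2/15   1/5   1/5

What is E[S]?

E[S] = Σ s·P(S=s)
 = (-1)·1/15 + 0·4/15 + 2·2/15 + 3·2/15 + 4·1/5 + 5·1/5
 = (-1/15) + 0 + 4/15 + 2/5 + 4/5 + 1
 = 12/5

2.4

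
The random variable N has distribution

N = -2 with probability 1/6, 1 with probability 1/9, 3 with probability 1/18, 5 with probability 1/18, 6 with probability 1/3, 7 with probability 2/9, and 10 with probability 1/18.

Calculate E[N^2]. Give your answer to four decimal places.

31.1111

E[N^2] = Σ n^2·P(N=n)
 = 4·1/6 + 1·1/9 + 9·1/18 + 25·1/18 + 36·1/3 + 49·2/9 + 100·1/18
 = 2/3 + 1/9 + 1/2 + 25/18 + 12 + 98/9 + 50/9
 = 280/9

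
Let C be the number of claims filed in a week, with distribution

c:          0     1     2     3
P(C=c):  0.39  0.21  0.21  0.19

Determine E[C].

1.2

E[C] = Σ c·P(C=c)
 = 0·0.39 + 1·0.21 + 2·0.21 + 3·0.19
 = 0 + 0.21 + 0.42 + 0.57
 = 1.2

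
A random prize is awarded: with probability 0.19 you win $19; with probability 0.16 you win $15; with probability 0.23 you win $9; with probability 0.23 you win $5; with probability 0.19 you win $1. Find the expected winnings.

E[payout] = 19·0.19 + 15·0.16 + 9·0.23 + 5·0.23 + 1·0.19
 = 3.61 + 2.4 + 2.07 + 1.15 + 0.19
 = 9.42

9.42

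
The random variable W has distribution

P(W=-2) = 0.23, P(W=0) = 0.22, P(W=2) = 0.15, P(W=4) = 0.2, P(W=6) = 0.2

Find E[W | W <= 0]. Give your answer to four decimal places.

P(W <= 0) = 0.23 + 0.22 = 0.45.
E[W | W <= 0] = [(-2)·0.23 + 0·0.22] / 0.45
 = -0.46 / 0.45
 = -46/45

-1.0222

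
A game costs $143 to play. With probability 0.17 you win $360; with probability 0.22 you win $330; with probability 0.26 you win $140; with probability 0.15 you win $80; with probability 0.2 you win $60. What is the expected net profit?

51.2

E[payout] = 360·0.17 + 330·0.22 + 140·0.26 + 80·0.15 + 60·0.2
 = 61.2 + 72.6 + 36.4 + 12 + 12
 = 194.2
Net = 194.2 - 143 = 51.2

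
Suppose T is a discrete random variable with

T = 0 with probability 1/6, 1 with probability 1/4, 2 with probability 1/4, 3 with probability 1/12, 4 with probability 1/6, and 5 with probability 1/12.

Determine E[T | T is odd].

P(T is odd) = 1/4 + 1/12 + 1/12 = 5/12.
E[T | T is odd] = [1·1/4 + 3·1/12 + 5·1/12] / (5/12)
 = 11/12 / (5/12)
 = 11/5

2.2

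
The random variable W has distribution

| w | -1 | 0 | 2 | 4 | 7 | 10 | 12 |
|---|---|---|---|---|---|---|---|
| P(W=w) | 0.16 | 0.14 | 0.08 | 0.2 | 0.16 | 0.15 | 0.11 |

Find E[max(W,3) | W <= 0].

3

P(W <= 0) = 0.16 + 0.14 = 0.3.
E[max(W,3) | W <= 0] = [3·0.16 + 3·0.14] / 0.3
 = 0.9 / 0.3
 = 3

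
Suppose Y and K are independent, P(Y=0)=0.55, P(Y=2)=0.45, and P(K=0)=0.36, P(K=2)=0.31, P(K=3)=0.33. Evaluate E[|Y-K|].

E[|Y-K|] = Σ_y Σ_k |y-k| · P(Y=y)P(K=k)
 = 0·0.198 + 2·0.1705 + 3·0.1815 + 2·0.162 + 0·0.1395 + 1·0.1485
 = 0 + 0.341 + 0.5445 + 0.324 + 0 + 0.1485
 = 1.358

1.358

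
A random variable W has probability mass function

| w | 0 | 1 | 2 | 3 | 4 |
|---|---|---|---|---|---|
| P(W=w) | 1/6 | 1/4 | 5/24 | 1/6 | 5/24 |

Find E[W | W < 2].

P(W < 2) = 1/6 + 1/4 = 5/12.
E[W | W < 2] = [0·1/6 + 1·1/4] / (5/12)
 = 1/4 / (5/12)
 = 3/5

0.6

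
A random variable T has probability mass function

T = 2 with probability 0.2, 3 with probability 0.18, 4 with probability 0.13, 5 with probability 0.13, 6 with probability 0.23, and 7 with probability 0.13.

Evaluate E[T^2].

E[T^2] = Σ t^2·P(T=t)
 = 4·0.2 + 9·0.18 + 16·0.13 + 25·0.13 + 36·0.23 + 49·0.13
 = 0.8 + 1.62 + 2.08 + 3.25 + 8.28 + 6.37
 = 22.4

22.4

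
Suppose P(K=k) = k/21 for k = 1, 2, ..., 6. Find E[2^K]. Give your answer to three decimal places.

30.571

E[2^K] = Σ 2^k·P(K=k)
 = 2·1/21 + 4·2/21 + 8·1/7 + 16·4/21 + 32·5/21 + 64·2/7
 = 2/21 + 8/21 + 8/7 + 64/21 + 160/21 + 128/7
 = 214/7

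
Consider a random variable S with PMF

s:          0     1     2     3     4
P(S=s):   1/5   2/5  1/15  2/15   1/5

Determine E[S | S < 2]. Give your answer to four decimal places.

P(S < 2) = 1/5 + 2/5 = 3/5.
E[S | S < 2] = [0·1/5 + 1·2/5] / (3/5)
 = 2/5 / (3/5)
 = 2/3

0.6667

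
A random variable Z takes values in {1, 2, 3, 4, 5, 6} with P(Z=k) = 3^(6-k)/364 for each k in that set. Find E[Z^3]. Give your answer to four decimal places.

E[Z^3] = Σ z^3·P(Z=z)
 = 1·243/364 + 8·81/364 + 27·27/364 + 64·9/364 + 125·3/364 + 216·1/364
 = 243/364 + 162/91 + 729/364 + 144/91 + 375/364 + 54/91
 = 2787/364

7.6566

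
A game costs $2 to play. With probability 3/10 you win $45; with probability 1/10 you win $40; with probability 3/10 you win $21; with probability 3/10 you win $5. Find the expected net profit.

E[payout] = 45·3/10 + 40·1/10 + 21·3/10 + 5·3/10
 = 27/2 + 4 + 63/10 + 3/2
 = 253/10
Net = 253/10 - 2 = 233/10

23.3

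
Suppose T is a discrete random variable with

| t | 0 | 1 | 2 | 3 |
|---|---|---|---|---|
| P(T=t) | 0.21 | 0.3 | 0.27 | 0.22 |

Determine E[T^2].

E[T^2] = Σ t^2·P(T=t)
 = 0·0.21 + 1·0.3 + 4·0.27 + 9·0.22
 = 0 + 0.3 + 1.08 + 1.98
 = 3.36

3.36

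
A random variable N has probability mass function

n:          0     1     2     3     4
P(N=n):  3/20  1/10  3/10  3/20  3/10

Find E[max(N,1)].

E[max(N,1)] = Σ max(n,1)·P(N=n)
 = 1·3/20 + 1·1/10 + 2·3/10 + 3·3/20 + 4·3/10
 = 3/20 + 1/10 + 3/5 + 9/20 + 6/5
 = 5/2

2.5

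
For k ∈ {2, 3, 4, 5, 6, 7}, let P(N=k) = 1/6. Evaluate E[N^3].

130.5

E[N^3] = Σ n^3·P(N=n)
 = 8·1/6 + 27·1/6 + 64·1/6 + 125·1/6 + 216·1/6 + 343·1/6
 = 4/3 + 9/2 + 32/3 + 125/6 + 36 + 343/6
 = 261/2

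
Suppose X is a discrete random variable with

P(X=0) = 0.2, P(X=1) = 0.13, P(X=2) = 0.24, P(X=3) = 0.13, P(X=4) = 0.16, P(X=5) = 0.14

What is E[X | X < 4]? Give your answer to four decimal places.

1.4286

P(X < 4) = 0.2 + 0.13 + 0.24 + 0.13 = 0.7.
E[X | X < 4] = [0·0.2 + 1·0.13 + 2·0.24 + 3·0.13] / 0.7
 = 1 / 0.7
 = 10/7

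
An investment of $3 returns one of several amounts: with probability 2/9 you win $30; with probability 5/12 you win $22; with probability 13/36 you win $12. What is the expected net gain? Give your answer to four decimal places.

17.1667

E[payout] = 30·2/9 + 22·5/12 + 12·13/36
 = 20/3 + 55/6 + 13/3
 = 121/6
Net = 121/6 - 3 = 103/6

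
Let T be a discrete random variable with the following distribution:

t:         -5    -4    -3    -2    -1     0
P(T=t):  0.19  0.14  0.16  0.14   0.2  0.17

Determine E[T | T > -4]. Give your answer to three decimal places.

-1.433

P(T > -4) = 0.16 + 0.14 + 0.2 + 0.17 = 0.67.
E[T | T > -4] = [(-3)·0.16 + (-2)·0.14 + (-1)·0.2 + 0·0.17] / 0.67
 = -0.96 / 0.67
 = -96/67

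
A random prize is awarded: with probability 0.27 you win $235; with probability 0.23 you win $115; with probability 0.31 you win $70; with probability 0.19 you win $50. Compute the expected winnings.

121.1

E[payout] = 235·0.27 + 115·0.23 + 70·0.31 + 50·0.19
 = 63.45 + 26.45 + 21.7 + 9.5
 = 121.1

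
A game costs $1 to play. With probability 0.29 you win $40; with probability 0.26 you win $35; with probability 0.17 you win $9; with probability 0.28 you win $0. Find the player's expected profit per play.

E[payout] = 40·0.29 + 35·0.26 + 9·0.17 + 0·0.28
 = 11.6 + 9.1 + 1.53 + 0
 = 22.23
Net = 22.23 - 1 = 21.23

21.23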